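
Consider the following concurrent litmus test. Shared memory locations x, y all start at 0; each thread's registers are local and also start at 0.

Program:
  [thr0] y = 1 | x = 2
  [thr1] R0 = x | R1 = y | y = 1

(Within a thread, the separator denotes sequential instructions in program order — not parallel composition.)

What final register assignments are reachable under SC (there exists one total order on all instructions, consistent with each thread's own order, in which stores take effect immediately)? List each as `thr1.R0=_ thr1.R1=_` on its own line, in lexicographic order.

thr1.R0=0 thr1.R1=0
thr1.R0=0 thr1.R1=1
thr1.R0=2 thr1.R1=1

outcome vector order: (thr1.R0,thr1.R1)
|SC outcomes| = 3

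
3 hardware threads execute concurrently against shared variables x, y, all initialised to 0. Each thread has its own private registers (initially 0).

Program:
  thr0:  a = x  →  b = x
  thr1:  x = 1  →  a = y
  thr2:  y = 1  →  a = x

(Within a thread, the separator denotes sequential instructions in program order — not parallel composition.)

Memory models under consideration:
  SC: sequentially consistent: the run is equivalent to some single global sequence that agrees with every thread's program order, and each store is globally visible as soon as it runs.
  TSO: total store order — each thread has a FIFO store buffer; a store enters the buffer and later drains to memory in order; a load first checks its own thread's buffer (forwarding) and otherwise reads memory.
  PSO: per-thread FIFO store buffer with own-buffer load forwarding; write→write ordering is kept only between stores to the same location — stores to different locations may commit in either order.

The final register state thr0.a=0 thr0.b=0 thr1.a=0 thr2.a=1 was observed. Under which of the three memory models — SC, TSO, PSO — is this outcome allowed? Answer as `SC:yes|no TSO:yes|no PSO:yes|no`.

SC:yes TSO:yes PSO:yes

outcome vector order: (thr0.a,thr0.b,thr1.a,thr2.a)
SC: 9 outcomes — {(0,0,0,1), (0,0,1,0), (0,0,1,1), (0,1,0,1), (0,1,1,0), (0,1,1,1), (1,1,0,1), (1,1,1,0), (1,1,1,1)}
TSO: 12 outcomes — {(0,0,0,0), (0,0,0,1), (0,0,1,0), (0,0,1,1), (0,1,0,0), (0,1,0,1), (0,1,1,0), (0,1,1,1), (1,1,0,0), (1,1,0,1), (1,1,1,0), (1,1,1,1)}
PSO: 12 outcomes — {(0,0,0,0), (0,0,0,1), (0,0,1,0), (0,0,1,1), (0,1,0,0), (0,1,0,1), (0,1,1,0), (0,1,1,1), (1,1,0,0), (1,1,0,1), (1,1,1,0), (1,1,1,1)}
target (0,0,0,1) ∈ {SC,TSO,PSO}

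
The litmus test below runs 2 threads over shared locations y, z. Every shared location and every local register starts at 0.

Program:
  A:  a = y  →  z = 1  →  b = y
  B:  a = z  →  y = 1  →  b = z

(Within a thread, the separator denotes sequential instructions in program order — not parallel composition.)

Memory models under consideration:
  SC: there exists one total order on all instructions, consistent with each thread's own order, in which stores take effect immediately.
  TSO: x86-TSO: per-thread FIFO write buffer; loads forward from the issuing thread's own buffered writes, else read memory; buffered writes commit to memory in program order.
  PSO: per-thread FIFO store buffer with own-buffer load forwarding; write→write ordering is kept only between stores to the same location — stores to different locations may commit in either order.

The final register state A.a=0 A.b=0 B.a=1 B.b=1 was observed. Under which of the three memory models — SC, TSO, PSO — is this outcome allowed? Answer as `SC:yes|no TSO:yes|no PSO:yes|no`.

outcome vector order: (A.a,A.b,B.a,B.b)
under SC → <0 0 0 1> <0 0 1 1> <0 1 0 0> <0 1 0 1> <0 1 1 1> <1 1 0 0> <1 1 0 1>
under TSO → <0 0 0 0> <0 0 0 1> <0 0 1 1> <0 1 0 0> <0 1 0 1> <0 1 1 1> <1 1 0 0> <1 1 0 1>
under PSO → <0 0 0 0> <0 0 0 1> <0 0 1 1> <0 1 0 0> <0 1 0 1> <0 1 1 1> <1 1 0 0> <1 1 0 1>
target <0 0 1 1> ∈ {SC,TSO,PSO}

SC:yes TSO:yes PSO:yes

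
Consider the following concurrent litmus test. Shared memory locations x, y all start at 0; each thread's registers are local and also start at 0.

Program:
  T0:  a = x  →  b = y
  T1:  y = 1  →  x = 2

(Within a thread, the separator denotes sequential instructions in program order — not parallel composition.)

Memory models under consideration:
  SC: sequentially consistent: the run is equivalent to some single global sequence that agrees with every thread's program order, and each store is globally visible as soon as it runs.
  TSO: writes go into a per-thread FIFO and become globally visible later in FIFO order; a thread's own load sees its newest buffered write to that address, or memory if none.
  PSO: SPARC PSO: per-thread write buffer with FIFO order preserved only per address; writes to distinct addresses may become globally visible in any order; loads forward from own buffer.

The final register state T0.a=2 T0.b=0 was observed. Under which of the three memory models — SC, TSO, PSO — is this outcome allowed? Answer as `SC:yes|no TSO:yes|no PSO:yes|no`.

SC:no TSO:no PSO:yes

outcome vector order: (T0.a,T0.b)
under SC → (0,0); (0,1); (2,1)
under TSO → (0,0); (0,1); (2,1)
under PSO → (0,0); (0,1); (2,0); (2,1)
target (2,0) ∈ {PSO}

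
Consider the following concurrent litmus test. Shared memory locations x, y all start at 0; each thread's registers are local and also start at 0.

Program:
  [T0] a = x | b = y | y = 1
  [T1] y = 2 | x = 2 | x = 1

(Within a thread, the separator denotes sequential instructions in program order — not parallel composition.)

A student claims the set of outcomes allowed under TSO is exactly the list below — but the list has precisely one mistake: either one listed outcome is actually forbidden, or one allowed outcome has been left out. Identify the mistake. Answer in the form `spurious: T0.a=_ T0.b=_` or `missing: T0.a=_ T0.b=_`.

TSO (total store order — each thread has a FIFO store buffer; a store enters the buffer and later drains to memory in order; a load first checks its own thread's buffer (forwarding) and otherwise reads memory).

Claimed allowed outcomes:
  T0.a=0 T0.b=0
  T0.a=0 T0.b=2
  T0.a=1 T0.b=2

missing: T0.a=2 T0.b=2

outcome vector order: (T0.a,T0.b)
TSO (4): <0 0>, <0 2>, <1 2>, <2 2>
TSO∖claimed = {<2 2>}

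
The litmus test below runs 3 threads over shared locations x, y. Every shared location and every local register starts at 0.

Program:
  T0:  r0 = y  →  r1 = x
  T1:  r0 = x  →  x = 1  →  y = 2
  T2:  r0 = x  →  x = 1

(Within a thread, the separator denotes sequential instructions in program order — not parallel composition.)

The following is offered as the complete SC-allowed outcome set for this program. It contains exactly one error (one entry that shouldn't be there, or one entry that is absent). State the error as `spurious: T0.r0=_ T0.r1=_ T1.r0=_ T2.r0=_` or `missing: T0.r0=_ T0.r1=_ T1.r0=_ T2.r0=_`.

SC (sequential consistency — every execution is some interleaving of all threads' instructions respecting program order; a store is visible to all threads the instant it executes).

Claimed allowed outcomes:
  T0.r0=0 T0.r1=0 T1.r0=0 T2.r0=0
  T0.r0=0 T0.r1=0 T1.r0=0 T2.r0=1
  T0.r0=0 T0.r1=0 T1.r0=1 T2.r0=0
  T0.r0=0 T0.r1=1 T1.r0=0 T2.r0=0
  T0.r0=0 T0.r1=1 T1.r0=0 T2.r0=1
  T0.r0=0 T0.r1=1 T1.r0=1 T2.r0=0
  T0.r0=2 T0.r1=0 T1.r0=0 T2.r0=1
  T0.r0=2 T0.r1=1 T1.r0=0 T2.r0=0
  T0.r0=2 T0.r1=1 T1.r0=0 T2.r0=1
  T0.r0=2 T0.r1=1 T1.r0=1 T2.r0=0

outcome vector order: (T0.r0,T0.r1,T1.r0,T2.r0)
SC: 9 outcomes — {0/0/0/0 0/0/0/1 0/0/1/0 0/1/0/0 0/1/0/1 0/1/1/0 2/1/0/0 2/1/0/1 2/1/1/0}
claimed∖SC = {2/0/0/1}

spurious: T0.r0=2 T0.r1=0 T1.r0=0 T2.r0=1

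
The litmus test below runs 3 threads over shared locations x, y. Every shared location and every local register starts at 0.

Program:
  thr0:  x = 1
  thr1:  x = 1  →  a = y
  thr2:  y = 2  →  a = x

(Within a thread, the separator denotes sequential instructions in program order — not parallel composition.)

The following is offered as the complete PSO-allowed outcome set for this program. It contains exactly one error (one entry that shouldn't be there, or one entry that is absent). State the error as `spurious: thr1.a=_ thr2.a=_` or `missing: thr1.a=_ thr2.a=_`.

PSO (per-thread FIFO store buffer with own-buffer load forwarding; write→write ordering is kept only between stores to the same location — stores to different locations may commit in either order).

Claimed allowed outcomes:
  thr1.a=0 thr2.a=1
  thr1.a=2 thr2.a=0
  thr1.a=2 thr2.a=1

outcome vector order: (thr1.a,thr2.a)
[PSO] allowed = {<0 0> <0 1> <2 0> <2 1>}
PSO∖claimed = {<0 0>}

missing: thr1.a=0 thr2.a=0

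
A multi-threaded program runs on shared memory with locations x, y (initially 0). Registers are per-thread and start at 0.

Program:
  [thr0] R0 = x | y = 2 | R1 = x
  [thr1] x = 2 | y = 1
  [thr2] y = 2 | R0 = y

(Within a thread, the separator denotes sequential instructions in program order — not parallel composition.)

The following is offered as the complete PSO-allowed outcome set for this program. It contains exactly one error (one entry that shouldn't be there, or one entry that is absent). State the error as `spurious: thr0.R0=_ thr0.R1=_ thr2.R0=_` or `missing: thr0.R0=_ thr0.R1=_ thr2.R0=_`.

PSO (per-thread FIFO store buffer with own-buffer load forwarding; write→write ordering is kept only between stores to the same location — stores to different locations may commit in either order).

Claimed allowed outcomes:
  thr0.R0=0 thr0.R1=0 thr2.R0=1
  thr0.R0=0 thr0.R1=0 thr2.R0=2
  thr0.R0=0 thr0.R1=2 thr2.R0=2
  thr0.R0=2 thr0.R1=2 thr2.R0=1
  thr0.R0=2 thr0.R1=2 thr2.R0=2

missing: thr0.R0=0 thr0.R1=2 thr2.R0=1

outcome vector order: (thr0.R0,thr0.R1,thr2.R0)
[PSO] allowed = {0/0/1 0/0/2 0/2/1 0/2/2 2/2/1 2/2/2}
PSO∖claimed = {0/2/1}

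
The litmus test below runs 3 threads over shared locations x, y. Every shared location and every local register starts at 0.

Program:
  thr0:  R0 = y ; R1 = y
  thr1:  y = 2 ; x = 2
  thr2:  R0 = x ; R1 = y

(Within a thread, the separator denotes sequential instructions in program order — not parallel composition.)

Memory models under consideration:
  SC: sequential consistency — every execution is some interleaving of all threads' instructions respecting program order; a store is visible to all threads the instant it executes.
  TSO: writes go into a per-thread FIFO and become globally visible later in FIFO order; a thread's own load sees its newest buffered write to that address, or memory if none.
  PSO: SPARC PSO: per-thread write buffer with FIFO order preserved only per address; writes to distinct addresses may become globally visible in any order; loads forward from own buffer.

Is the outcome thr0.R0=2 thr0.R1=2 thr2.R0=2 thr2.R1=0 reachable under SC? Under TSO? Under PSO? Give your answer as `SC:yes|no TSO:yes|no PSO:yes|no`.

outcome vector order: (thr0.R0,thr0.R1,thr2.R0,thr2.R1)
SC: 9 outcomes — {<0 0 0 0>, <0 0 0 2>, <0 0 2 2>, <0 2 0 0>, <0 2 0 2>, <0 2 2 2>, <2 2 0 0>, <2 2 0 2>, <2 2 2 2>}
TSO: 9 outcomes — {<0 0 0 0>, <0 0 0 2>, <0 0 2 2>, <0 2 0 0>, <0 2 0 2>, <0 2 2 2>, <2 2 0 0>, <2 2 0 2>, <2 2 2 2>}
PSO: 12 outcomes — {<0 0 0 0>, <0 0 0 2>, <0 0 2 0>, <0 0 2 2>, <0 2 0 0>, <0 2 0 2>, <0 2 2 0>, <0 2 2 2>, <2 2 0 0>, <2 2 0 2>, <2 2 2 0>, <2 2 2 2>}
target <2 2 2 0> ∈ {PSO}

SC:no TSO:no PSO:yes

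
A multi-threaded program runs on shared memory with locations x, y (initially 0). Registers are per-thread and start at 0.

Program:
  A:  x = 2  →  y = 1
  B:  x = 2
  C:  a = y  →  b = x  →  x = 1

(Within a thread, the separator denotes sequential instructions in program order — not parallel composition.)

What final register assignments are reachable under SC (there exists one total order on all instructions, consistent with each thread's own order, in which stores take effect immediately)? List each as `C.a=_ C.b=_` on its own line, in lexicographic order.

outcome vector order: (C.a,C.b)
|SC outcomes| = 3

C.a=0 C.b=0
C.a=0 C.b=2
C.a=1 C.b=2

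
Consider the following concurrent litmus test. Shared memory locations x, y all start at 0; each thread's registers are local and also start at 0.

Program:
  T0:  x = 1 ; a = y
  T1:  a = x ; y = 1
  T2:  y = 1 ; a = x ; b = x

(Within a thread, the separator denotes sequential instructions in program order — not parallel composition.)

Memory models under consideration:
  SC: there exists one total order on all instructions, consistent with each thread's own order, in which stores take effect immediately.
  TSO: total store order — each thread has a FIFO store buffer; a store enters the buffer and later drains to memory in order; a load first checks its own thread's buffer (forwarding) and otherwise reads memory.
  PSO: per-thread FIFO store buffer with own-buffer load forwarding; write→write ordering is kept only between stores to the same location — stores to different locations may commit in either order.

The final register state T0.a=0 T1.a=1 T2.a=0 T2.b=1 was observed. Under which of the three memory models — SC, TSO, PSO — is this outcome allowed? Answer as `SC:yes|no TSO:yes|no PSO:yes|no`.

outcome vector order: (T0.a,T1.a,T2.a,T2.b)
SC: 8 outcomes — {<0 0 1 1>, <0 1 1 1>, <1 0 0 0>, <1 0 0 1>, <1 0 1 1>, <1 1 0 0>, <1 1 0 1>, <1 1 1 1>}
TSO: 12 outcomes — {<0 0 0 0>, <0 0 0 1>, <0 0 1 1>, <0 1 0 0>, <0 1 0 1>, <0 1 1 1>, <1 0 0 0>, <1 0 0 1>, <1 0 1 1>, <1 1 0 0>, <1 1 0 1>, <1 1 1 1>}
PSO: 12 outcomes — {<0 0 0 0>, <0 0 0 1>, <0 0 1 1>, <0 1 0 0>, <0 1 0 1>, <0 1 1 1>, <1 0 0 0>, <1 0 0 1>, <1 0 1 1>, <1 1 0 0>, <1 1 0 1>, <1 1 1 1>}
target <0 1 0 1> ∈ {TSO,PSO}

SC:no TSO:yes PSO:yes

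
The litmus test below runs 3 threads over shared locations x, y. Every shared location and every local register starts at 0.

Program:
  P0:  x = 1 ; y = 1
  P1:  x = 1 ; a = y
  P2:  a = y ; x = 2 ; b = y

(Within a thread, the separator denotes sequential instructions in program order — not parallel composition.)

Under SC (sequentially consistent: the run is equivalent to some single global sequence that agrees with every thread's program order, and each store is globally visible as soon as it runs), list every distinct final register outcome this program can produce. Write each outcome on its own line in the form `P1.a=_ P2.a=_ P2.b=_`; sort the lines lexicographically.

P1.a=0 P2.a=0 P2.b=0
P1.a=0 P2.a=0 P2.b=1
P1.a=0 P2.a=1 P2.b=1
P1.a=1 P2.a=0 P2.b=0
P1.a=1 P2.a=0 P2.b=1
P1.a=1 P2.a=1 P2.b=1

outcome vector order: (P1.a,P2.a,P2.b)
|SC outcomes| = 6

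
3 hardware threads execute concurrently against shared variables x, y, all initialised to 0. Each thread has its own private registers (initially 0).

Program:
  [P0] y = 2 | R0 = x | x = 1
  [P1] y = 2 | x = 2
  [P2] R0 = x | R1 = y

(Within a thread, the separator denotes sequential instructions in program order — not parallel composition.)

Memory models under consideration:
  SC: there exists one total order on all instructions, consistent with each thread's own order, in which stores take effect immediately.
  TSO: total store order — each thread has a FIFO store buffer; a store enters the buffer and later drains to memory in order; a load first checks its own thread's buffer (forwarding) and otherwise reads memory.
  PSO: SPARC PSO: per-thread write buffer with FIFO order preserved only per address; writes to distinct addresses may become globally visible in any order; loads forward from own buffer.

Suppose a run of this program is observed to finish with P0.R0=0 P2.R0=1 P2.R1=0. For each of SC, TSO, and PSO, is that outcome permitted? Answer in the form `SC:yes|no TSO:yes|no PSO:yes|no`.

SC:no TSO:no PSO:yes

outcome vector order: (P0.R0,P2.R0,P2.R1)
SC (8): 0/0/0, 0/0/2, 0/1/2, 0/2/2, 2/0/0, 2/0/2, 2/1/2, 2/2/2
TSO (8): 0/0/0, 0/0/2, 0/1/2, 0/2/2, 2/0/0, 2/0/2, 2/1/2, 2/2/2
PSO (12): 0/0/0, 0/0/2, 0/1/0, 0/1/2, 0/2/0, 0/2/2, 2/0/0, 2/0/2, 2/1/0, 2/1/2, 2/2/0, 2/2/2
target 0/1/0 ∈ {PSO}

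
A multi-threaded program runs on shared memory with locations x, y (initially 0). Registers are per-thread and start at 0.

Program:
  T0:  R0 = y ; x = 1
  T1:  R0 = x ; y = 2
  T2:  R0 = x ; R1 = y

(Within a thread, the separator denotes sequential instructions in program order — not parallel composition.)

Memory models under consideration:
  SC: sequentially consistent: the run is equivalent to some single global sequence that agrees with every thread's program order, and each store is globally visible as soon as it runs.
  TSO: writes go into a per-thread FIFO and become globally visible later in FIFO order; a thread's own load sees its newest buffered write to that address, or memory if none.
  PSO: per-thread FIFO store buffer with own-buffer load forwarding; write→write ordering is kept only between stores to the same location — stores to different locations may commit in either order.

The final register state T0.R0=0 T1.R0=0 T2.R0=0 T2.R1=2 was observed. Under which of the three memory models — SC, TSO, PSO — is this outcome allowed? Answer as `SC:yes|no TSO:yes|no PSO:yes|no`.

outcome vector order: (T0.R0,T1.R0,T2.R0,T2.R1)
SC (11): <0 0 0 0>; <0 0 0 2>; <0 0 1 0>; <0 0 1 2>; <0 1 0 0>; <0 1 0 2>; <0 1 1 0>; <0 1 1 2>; <2 0 0 0>; <2 0 0 2>; <2 0 1 2>
TSO (11): <0 0 0 0>; <0 0 0 2>; <0 0 1 0>; <0 0 1 2>; <0 1 0 0>; <0 1 0 2>; <0 1 1 0>; <0 1 1 2>; <2 0 0 0>; <2 0 0 2>; <2 0 1 2>
PSO (11): <0 0 0 0>; <0 0 0 2>; <0 0 1 0>; <0 0 1 2>; <0 1 0 0>; <0 1 0 2>; <0 1 1 0>; <0 1 1 2>; <2 0 0 0>; <2 0 0 2>; <2 0 1 2>
target <0 0 0 2> ∈ {SC,TSO,PSO}

SC:yes TSO:yes PSO:yes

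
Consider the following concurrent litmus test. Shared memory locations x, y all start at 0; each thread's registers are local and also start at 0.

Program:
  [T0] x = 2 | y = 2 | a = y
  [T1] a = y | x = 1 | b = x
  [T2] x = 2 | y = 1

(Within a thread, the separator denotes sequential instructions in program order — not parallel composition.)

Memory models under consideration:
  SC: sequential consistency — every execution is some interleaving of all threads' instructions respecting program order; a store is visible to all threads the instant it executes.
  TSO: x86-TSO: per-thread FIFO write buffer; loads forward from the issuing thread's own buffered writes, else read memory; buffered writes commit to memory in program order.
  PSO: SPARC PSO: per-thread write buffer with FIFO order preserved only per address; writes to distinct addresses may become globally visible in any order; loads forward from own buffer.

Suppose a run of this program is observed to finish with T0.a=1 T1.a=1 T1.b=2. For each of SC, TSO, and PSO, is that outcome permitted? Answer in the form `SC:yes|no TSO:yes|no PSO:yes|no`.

outcome vector order: (T0.a,T1.a,T1.b)
under SC → 1/0/1, 1/0/2, 1/1/1, 1/2/1, 1/2/2, 2/0/1, 2/0/2, 2/1/1, 2/1/2, 2/2/1, 2/2/2
under TSO → 1/0/1, 1/0/2, 1/1/1, 1/2/1, 1/2/2, 2/0/1, 2/0/2, 2/1/1, 2/1/2, 2/2/1, 2/2/2
under PSO → 1/0/1, 1/0/2, 1/1/1, 1/1/2, 1/2/1, 1/2/2, 2/0/1, 2/0/2, 2/1/1, 2/1/2, 2/2/1, 2/2/2
target 1/1/2 ∈ {PSO}

SC:no TSO:no PSO:yes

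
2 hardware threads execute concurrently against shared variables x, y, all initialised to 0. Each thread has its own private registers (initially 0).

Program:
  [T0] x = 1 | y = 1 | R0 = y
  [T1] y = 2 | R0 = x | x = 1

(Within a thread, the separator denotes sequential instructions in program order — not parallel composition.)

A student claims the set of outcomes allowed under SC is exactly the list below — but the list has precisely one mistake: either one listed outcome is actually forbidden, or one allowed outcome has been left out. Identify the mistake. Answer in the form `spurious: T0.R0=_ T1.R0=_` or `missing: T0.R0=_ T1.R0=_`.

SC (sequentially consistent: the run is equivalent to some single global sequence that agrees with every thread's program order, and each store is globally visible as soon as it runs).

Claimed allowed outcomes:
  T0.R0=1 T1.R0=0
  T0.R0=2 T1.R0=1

missing: T0.R0=1 T1.R0=1

outcome vector order: (T0.R0,T1.R0)
[SC] allowed = {(1,0), (1,1), (2,1)}
SC∖claimed = {(1,1)}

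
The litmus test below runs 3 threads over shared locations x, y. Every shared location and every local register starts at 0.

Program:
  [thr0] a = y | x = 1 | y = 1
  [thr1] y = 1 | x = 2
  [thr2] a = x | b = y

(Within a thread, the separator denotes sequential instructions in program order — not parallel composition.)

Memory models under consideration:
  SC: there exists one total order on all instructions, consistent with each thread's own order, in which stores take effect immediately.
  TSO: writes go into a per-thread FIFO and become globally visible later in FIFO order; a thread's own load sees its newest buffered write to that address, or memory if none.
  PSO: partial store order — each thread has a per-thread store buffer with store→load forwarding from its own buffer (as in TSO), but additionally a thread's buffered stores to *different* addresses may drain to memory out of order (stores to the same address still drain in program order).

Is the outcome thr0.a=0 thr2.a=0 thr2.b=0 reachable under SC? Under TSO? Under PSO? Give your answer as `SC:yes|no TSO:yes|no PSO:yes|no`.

outcome vector order: (thr0.a,thr2.a,thr2.b)
under SC → 0/0/0; 0/0/1; 0/1/0; 0/1/1; 0/2/1; 1/0/0; 1/0/1; 1/1/1; 1/2/1
under TSO → 0/0/0; 0/0/1; 0/1/0; 0/1/1; 0/2/1; 1/0/0; 1/0/1; 1/1/1; 1/2/1
under PSO → 0/0/0; 0/0/1; 0/1/0; 0/1/1; 0/2/0; 0/2/1; 1/0/0; 1/0/1; 1/1/1; 1/2/0; 1/2/1
target 0/0/0 ∈ {SC,TSO,PSO}

SC:yes TSO:yes PSO:yes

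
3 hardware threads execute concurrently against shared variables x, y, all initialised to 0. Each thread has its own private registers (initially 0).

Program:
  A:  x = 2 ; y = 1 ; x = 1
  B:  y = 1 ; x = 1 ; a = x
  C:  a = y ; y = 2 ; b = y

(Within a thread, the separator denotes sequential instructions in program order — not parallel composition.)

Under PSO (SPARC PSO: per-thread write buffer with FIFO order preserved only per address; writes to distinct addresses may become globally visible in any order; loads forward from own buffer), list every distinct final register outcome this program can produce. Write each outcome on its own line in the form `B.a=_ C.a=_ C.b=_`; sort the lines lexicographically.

B.a=1 C.a=0 C.b=1
B.a=1 C.a=0 C.b=2
B.a=1 C.a=1 C.b=1
B.a=1 C.a=1 C.b=2
B.a=2 C.a=0 C.b=1
B.a=2 C.a=0 C.b=2
B.a=2 C.a=1 C.b=1
B.a=2 C.a=1 C.b=2

outcome vector order: (B.a,C.a,C.b)
|PSO outcomes| = 8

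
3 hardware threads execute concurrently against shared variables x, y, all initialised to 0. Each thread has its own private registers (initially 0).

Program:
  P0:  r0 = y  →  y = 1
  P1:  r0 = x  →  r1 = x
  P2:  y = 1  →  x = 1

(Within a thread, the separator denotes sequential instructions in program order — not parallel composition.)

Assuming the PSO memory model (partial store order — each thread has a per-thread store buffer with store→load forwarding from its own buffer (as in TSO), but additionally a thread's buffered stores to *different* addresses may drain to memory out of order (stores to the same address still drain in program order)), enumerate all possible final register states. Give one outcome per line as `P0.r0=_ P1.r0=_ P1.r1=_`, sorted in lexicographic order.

P0.r0=0 P1.r0=0 P1.r1=0
P0.r0=0 P1.r0=0 P1.r1=1
P0.r0=0 P1.r0=1 P1.r1=1
P0.r0=1 P1.r0=0 P1.r1=0
P0.r0=1 P1.r0=0 P1.r1=1
P0.r0=1 P1.r0=1 P1.r1=1

outcome vector order: (P0.r0,P1.r0,P1.r1)
|PSO outcomes| = 6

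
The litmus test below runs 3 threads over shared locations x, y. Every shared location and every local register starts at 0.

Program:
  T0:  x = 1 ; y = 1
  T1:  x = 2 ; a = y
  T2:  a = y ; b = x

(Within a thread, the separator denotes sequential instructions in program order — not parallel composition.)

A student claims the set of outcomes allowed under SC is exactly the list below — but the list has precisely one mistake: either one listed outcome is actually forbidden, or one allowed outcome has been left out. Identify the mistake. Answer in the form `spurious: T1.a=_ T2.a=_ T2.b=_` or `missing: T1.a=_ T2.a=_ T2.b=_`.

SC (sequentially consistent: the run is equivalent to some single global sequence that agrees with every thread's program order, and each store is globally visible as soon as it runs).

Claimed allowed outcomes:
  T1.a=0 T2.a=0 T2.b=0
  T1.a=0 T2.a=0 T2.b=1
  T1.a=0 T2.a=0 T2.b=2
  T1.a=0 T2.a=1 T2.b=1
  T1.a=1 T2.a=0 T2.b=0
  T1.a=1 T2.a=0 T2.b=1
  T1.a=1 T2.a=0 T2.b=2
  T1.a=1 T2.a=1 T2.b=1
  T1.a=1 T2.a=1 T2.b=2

missing: T1.a=0 T2.a=1 T2.b=2

outcome vector order: (T1.a,T2.a,T2.b)
under SC → 000; 001; 002; 011; 012; 100; 101; 102; 111; 112
SC∖claimed = {012}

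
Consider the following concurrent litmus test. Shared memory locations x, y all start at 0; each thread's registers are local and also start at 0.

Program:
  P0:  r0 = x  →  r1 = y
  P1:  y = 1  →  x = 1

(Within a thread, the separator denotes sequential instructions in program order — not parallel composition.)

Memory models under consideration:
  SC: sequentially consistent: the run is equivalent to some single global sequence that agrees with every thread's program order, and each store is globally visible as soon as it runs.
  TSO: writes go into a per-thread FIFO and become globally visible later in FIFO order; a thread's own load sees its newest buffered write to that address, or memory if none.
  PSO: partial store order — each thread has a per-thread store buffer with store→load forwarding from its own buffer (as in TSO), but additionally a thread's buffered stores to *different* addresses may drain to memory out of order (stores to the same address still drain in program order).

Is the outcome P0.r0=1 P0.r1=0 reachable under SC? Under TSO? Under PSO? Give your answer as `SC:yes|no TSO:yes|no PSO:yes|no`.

outcome vector order: (P0.r0,P0.r1)
SC (3): 00; 01; 11
TSO (3): 00; 01; 11
PSO (4): 00; 01; 10; 11
target 10 ∈ {PSO}

SC:no TSO:no PSO:yes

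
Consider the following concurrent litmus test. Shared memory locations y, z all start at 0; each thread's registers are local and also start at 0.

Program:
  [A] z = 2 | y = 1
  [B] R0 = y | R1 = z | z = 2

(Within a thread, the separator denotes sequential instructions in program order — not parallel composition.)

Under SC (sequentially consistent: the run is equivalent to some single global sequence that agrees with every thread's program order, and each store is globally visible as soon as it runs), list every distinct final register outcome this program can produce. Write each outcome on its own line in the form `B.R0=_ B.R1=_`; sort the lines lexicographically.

B.R0=0 B.R1=0
B.R0=0 B.R1=2
B.R0=1 B.R1=2

outcome vector order: (B.R0,B.R1)
|SC outcomes| = 3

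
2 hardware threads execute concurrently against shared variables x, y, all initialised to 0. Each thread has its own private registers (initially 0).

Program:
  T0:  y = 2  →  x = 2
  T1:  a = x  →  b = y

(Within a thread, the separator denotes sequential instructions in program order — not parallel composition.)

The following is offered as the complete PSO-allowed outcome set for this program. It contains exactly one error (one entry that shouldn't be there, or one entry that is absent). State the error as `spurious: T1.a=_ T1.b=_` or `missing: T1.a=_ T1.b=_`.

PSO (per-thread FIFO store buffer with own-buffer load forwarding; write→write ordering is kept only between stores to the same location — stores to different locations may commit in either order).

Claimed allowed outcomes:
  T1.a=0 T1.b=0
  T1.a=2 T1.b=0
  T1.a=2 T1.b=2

outcome vector order: (T1.a,T1.b)
PSO (4): <0 0>, <0 2>, <2 0>, <2 2>
PSO∖claimed = {<0 2>}

missing: T1.a=0 T1.b=2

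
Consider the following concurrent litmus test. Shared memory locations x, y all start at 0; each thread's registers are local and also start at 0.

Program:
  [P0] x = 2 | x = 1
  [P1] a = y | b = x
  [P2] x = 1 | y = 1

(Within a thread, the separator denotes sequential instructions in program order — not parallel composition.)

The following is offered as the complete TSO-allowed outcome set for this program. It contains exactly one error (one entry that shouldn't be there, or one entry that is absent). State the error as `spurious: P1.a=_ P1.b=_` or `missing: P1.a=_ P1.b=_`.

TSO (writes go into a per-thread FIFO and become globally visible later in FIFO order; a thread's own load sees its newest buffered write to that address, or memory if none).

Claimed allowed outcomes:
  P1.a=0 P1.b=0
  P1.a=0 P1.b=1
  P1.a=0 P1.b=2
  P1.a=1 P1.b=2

missing: P1.a=1 P1.b=1

outcome vector order: (P1.a,P1.b)
TSO: 5 outcomes — {00; 01; 02; 11; 12}
TSO∖claimed = {11}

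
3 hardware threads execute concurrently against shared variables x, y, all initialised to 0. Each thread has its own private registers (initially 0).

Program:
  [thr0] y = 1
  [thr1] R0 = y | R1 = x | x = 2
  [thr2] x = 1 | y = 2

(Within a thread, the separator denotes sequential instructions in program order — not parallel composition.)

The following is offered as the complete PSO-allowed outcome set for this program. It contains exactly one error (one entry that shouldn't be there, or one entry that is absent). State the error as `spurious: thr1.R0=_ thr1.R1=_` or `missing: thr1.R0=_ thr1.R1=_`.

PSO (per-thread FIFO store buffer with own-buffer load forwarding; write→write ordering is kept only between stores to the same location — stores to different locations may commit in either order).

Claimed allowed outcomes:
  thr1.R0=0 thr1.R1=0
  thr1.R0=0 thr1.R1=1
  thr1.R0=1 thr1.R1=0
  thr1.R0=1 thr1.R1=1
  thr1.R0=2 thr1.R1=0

missing: thr1.R0=2 thr1.R1=1

outcome vector order: (thr1.R0,thr1.R1)
[PSO] allowed = {(0,0), (0,1), (1,0), (1,1), (2,0), (2,1)}
PSO∖claimed = {(2,1)}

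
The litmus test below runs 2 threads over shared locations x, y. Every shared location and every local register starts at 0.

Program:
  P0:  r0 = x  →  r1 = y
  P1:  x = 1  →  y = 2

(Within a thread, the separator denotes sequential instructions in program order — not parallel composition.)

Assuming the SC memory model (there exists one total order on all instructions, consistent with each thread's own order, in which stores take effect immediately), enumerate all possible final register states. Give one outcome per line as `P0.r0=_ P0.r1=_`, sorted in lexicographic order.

P0.r0=0 P0.r1=0
P0.r0=0 P0.r1=2
P0.r0=1 P0.r1=0
P0.r0=1 P0.r1=2

outcome vector order: (P0.r0,P0.r1)
|SC outcomes| = 4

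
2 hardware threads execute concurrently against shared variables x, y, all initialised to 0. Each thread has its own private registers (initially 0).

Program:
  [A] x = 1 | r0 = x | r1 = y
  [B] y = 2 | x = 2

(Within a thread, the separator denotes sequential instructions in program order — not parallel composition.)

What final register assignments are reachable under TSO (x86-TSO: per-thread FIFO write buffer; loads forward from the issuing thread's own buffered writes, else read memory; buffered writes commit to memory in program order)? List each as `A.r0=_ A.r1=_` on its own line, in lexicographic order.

A.r0=1 A.r1=0
A.r0=1 A.r1=2
A.r0=2 A.r1=2

outcome vector order: (A.r0,A.r1)
|TSO outcomes| = 3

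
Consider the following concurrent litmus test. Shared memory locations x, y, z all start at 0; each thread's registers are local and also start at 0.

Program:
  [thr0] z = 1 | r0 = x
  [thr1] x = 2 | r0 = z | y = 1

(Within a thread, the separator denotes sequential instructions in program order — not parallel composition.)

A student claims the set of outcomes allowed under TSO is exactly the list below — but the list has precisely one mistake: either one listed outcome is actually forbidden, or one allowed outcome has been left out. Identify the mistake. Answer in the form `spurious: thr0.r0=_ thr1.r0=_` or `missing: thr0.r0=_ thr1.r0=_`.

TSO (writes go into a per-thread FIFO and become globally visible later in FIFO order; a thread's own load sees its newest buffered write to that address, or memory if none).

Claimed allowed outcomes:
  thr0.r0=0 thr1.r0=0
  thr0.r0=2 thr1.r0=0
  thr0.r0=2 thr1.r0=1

outcome vector order: (thr0.r0,thr1.r0)
[TSO] allowed = {<0 0>; <0 1>; <2 0>; <2 1>}
TSO∖claimed = {<0 1>}

missing: thr0.r0=0 thr1.r0=1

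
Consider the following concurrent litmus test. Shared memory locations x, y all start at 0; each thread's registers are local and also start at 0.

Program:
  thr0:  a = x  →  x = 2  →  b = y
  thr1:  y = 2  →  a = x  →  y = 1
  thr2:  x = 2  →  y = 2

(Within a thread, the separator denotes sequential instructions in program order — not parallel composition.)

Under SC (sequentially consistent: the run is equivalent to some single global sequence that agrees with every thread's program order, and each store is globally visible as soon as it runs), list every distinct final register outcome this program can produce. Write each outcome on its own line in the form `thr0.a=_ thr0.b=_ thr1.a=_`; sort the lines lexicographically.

thr0.a=0 thr0.b=0 thr1.a=2
thr0.a=0 thr0.b=1 thr1.a=0
thr0.a=0 thr0.b=1 thr1.a=2
thr0.a=0 thr0.b=2 thr1.a=0
thr0.a=0 thr0.b=2 thr1.a=2
thr0.a=2 thr0.b=0 thr1.a=2
thr0.a=2 thr0.b=1 thr1.a=0
thr0.a=2 thr0.b=1 thr1.a=2
thr0.a=2 thr0.b=2 thr1.a=0
thr0.a=2 thr0.b=2 thr1.a=2

outcome vector order: (thr0.a,thr0.b,thr1.a)
|SC outcomes| = 10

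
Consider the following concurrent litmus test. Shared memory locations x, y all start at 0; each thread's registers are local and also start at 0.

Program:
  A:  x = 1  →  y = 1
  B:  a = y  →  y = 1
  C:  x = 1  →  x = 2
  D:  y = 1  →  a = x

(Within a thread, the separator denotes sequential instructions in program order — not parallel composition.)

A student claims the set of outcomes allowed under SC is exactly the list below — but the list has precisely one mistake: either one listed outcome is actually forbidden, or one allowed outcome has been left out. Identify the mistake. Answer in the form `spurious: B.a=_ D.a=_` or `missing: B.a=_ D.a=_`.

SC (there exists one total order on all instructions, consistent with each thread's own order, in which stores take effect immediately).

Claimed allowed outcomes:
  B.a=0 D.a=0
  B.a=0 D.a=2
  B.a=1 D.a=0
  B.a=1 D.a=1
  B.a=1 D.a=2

outcome vector order: (B.a,D.a)
[SC] allowed = {<0 0>; <0 1>; <0 2>; <1 0>; <1 1>; <1 2>}
SC∖claimed = {<0 1>}

missing: B.a=0 D.a=1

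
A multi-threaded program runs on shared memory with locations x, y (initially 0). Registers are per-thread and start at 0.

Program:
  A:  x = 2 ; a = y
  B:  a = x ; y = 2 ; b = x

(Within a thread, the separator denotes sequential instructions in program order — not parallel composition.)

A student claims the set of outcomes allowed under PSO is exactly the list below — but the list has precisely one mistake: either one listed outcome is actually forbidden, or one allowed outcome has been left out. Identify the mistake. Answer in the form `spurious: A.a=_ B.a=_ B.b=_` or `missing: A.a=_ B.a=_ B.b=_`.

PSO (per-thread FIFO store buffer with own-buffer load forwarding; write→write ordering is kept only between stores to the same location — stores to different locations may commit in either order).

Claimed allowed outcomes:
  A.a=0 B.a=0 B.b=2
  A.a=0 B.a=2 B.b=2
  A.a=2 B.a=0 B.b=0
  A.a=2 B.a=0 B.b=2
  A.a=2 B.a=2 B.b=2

missing: A.a=0 B.a=0 B.b=0

outcome vector order: (A.a,B.a,B.b)
[PSO] allowed = {(0,0,0), (0,0,2), (0,2,2), (2,0,0), (2,0,2), (2,2,2)}
PSO∖claimed = {(0,0,0)}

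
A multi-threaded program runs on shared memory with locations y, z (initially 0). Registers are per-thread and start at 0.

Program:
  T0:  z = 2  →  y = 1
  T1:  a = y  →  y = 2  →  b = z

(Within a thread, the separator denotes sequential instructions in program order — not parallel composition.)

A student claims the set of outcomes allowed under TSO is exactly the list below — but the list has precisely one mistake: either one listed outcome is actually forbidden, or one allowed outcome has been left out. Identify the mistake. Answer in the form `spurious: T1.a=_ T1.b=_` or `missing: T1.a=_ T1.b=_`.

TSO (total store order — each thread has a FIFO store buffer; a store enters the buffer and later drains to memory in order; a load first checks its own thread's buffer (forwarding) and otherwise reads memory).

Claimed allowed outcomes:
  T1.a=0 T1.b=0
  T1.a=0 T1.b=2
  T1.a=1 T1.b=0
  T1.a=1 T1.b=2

spurious: T1.a=1 T1.b=0

outcome vector order: (T1.a,T1.b)
TSO (3): 00; 02; 12
claimed∖TSO = {10}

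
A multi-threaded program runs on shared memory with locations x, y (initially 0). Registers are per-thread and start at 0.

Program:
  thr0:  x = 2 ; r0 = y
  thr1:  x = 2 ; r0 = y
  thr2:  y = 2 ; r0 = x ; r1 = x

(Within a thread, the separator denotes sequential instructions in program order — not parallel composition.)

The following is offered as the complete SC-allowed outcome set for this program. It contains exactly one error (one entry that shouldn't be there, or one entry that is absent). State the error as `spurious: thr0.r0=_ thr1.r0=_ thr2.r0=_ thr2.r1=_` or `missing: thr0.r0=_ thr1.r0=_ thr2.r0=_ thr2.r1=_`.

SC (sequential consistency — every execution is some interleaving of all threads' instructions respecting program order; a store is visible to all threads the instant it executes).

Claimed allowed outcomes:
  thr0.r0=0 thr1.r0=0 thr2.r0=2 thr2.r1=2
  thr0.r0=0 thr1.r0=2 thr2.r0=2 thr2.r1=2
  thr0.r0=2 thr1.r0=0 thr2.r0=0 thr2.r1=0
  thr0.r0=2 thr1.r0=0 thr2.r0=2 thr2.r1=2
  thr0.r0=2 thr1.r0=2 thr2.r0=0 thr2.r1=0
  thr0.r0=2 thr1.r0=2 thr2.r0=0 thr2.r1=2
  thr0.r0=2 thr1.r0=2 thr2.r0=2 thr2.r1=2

outcome vector order: (thr0.r0,thr1.r0,thr2.r0,thr2.r1)
under SC → <0 0 2 2>; <0 2 2 2>; <2 0 2 2>; <2 2 0 0>; <2 2 0 2>; <2 2 2 2>
claimed∖SC = {<2 0 0 0>}

spurious: thr0.r0=2 thr1.r0=0 thr2.r0=0 thr2.r1=0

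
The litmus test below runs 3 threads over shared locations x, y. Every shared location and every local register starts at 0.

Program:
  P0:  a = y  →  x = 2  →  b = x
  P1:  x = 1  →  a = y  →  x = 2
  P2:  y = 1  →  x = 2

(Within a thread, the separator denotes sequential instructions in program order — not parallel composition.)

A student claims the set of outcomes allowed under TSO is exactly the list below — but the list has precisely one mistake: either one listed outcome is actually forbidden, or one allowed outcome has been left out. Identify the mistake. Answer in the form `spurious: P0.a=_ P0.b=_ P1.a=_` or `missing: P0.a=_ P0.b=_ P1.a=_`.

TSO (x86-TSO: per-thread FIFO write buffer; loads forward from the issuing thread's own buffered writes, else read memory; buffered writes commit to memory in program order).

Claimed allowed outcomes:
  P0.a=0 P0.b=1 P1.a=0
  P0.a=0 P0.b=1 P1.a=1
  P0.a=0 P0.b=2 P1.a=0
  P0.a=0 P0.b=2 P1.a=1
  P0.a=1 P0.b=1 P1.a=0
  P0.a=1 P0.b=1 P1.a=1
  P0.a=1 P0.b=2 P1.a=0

missing: P0.a=1 P0.b=2 P1.a=1

outcome vector order: (P0.a,P0.b,P1.a)
[TSO] allowed = {<0 1 0>; <0 1 1>; <0 2 0>; <0 2 1>; <1 1 0>; <1 1 1>; <1 2 0>; <1 2 1>}
TSO∖claimed = {<1 2 1>}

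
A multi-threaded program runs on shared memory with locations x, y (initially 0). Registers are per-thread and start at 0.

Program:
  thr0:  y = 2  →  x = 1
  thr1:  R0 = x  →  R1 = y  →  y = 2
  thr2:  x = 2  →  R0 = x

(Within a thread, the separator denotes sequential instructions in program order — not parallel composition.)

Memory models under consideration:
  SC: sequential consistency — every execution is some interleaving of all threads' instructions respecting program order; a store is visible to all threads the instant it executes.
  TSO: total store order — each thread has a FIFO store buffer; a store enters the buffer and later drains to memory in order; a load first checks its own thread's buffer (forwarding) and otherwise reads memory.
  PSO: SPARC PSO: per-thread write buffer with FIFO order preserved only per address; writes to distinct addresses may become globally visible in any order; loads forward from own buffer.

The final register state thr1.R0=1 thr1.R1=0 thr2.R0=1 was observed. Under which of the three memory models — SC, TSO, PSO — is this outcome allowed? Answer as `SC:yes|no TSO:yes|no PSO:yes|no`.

SC:no TSO:no PSO:yes

outcome vector order: (thr1.R0,thr1.R1,thr2.R0)
SC: 10 outcomes — {<0 0 1> <0 0 2> <0 2 1> <0 2 2> <1 2 1> <1 2 2> <2 0 1> <2 0 2> <2 2 1> <2 2 2>}
TSO: 10 outcomes — {<0 0 1> <0 0 2> <0 2 1> <0 2 2> <1 2 1> <1 2 2> <2 0 1> <2 0 2> <2 2 1> <2 2 2>}
PSO: 12 outcomes — {<0 0 1> <0 0 2> <0 2 1> <0 2 2> <1 0 1> <1 0 2> <1 2 1> <1 2 2> <2 0 1> <2 0 2> <2 2 1> <2 2 2>}
target <1 0 1> ∈ {PSO}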